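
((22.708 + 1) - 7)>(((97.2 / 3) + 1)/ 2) True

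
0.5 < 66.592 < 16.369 False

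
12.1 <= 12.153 True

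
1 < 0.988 False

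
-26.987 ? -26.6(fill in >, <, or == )<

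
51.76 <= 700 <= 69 False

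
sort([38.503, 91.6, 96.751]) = [38.503, 91.6, 96.751]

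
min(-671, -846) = -846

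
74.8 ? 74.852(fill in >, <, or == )<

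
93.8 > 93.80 False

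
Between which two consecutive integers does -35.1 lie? -36 and -35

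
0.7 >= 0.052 True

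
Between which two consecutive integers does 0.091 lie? 0 and 1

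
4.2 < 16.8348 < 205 True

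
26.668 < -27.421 False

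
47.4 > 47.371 True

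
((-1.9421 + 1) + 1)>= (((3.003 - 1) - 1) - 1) True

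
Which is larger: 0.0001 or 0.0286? 0.0286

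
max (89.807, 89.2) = 89.807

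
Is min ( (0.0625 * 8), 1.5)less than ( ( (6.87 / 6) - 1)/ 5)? No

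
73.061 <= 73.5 True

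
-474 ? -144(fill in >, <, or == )<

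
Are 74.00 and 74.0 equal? Yes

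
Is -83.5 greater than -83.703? Yes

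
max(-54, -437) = -54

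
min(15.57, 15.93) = 15.57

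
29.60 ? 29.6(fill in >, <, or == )==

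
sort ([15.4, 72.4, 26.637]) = [15.4, 26.637, 72.4]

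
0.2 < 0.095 False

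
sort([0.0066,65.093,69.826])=[0.0066,65.093,69.826]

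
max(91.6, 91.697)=91.697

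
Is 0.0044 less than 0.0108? Yes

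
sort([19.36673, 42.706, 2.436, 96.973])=[2.436, 19.36673, 42.706, 96.973]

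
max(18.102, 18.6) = 18.6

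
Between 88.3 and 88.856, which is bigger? 88.856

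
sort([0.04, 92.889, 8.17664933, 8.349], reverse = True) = [92.889, 8.349, 8.17664933, 0.04]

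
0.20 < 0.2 False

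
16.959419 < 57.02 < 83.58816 True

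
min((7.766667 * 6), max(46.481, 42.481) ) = 46.481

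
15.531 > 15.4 True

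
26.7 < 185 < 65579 True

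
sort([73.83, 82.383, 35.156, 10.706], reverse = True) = [82.383, 73.83, 35.156, 10.706]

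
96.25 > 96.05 True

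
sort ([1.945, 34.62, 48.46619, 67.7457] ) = [1.945, 34.62, 48.46619, 67.7457]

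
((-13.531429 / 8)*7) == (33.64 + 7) False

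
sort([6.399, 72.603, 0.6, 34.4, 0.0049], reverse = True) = [72.603, 34.4, 6.399, 0.6, 0.0049]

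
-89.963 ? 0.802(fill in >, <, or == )<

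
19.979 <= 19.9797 True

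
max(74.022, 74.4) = 74.4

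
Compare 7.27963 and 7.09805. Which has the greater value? 7.27963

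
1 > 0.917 True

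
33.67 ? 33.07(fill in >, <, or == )>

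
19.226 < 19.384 True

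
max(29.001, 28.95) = 29.001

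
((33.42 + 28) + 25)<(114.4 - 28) False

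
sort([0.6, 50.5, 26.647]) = [0.6, 26.647, 50.5]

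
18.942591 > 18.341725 True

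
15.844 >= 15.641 True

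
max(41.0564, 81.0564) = 81.0564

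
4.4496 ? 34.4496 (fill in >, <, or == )<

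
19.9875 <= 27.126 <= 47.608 True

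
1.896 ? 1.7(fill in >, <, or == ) >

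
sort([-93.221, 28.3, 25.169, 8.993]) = [-93.221, 8.993, 25.169, 28.3]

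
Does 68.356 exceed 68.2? Yes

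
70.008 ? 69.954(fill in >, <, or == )>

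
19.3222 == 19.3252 False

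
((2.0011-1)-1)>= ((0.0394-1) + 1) False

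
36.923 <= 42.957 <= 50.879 True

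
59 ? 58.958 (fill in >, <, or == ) >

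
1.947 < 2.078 True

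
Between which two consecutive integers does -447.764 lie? -448 and -447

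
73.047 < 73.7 True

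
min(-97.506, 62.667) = -97.506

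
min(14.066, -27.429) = -27.429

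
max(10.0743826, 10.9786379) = 10.9786379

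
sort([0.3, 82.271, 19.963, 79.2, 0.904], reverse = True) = [82.271, 79.2, 19.963, 0.904, 0.3]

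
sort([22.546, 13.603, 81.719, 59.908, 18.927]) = [13.603, 18.927, 22.546, 59.908, 81.719]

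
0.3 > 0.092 True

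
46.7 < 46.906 True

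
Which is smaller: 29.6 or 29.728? 29.6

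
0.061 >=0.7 False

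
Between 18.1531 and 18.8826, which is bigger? 18.8826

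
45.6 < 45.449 False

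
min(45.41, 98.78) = 45.41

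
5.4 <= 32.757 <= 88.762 True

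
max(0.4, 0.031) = 0.4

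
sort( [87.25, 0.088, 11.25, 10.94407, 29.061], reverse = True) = [87.25, 29.061, 11.25, 10.94407, 0.088]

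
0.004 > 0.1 False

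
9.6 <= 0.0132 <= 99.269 False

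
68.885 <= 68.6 False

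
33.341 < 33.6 True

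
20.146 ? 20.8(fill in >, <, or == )<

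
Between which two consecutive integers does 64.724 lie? 64 and 65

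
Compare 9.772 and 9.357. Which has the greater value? 9.772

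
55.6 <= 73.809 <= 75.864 True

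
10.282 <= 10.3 True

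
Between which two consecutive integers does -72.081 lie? -73 and -72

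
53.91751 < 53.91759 True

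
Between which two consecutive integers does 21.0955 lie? 21 and 22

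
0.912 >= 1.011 False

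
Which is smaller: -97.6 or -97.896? -97.896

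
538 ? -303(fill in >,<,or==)>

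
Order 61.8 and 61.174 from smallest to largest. 61.174, 61.8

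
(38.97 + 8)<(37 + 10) True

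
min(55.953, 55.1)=55.1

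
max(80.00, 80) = 80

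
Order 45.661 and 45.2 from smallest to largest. 45.2, 45.661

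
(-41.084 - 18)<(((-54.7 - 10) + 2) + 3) False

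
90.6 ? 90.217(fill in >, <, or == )>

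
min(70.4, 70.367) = 70.367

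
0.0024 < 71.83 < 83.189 True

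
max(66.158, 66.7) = 66.7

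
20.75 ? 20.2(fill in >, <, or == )>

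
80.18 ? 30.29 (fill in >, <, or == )>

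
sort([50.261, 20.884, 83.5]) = [20.884, 50.261, 83.5]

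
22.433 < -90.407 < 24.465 False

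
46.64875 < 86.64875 True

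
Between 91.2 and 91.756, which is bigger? 91.756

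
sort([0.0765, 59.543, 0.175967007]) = [0.0765, 0.175967007, 59.543]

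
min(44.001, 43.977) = 43.977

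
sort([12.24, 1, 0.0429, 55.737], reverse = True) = [55.737, 12.24, 1, 0.0429]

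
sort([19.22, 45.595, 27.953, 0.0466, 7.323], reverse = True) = [45.595, 27.953, 19.22, 7.323, 0.0466]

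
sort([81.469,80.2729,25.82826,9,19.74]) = [9,19.74,25.82826,80.2729,81.469]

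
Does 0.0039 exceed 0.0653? No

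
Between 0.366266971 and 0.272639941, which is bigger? 0.366266971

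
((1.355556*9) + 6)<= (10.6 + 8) True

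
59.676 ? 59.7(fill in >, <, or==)<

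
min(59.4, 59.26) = 59.26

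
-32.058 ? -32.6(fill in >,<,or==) >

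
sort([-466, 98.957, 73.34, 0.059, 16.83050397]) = [-466, 0.059, 16.83050397, 73.34, 98.957]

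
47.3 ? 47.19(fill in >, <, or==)>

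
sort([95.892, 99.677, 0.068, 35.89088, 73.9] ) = [0.068, 35.89088, 73.9, 95.892, 99.677]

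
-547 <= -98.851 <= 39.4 True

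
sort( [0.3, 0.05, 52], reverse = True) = [52, 0.3, 0.05]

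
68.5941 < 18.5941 False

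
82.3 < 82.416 True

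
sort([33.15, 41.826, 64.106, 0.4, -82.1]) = [-82.1, 0.4, 33.15, 41.826, 64.106]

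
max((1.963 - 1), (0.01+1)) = 1.01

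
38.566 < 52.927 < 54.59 True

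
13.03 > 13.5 False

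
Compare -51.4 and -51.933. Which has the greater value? -51.4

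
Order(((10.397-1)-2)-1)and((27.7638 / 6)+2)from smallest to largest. (((10.397-1)-2)-1), ((27.7638 / 6)+2)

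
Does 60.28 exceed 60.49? No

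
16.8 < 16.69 False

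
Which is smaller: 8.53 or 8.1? 8.1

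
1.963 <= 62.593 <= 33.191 False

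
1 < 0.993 False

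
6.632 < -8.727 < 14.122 False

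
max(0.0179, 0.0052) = 0.0179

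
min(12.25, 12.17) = 12.17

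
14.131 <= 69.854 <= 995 True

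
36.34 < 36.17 False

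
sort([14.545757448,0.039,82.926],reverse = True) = [82.926,14.545757448,0.039]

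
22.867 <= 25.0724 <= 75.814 True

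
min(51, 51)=51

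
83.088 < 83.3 True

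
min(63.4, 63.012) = 63.012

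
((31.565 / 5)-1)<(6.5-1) True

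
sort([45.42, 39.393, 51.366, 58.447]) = [39.393, 45.42, 51.366, 58.447]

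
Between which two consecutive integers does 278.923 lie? 278 and 279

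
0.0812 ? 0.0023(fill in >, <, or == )>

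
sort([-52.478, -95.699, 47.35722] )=[-95.699, -52.478, 47.35722]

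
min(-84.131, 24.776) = -84.131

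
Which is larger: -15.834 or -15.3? -15.3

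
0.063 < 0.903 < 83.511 True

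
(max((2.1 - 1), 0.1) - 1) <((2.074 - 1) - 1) False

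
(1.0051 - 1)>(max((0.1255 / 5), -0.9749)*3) False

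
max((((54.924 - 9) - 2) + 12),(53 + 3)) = 56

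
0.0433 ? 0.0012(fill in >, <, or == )>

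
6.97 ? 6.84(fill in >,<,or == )>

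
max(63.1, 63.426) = 63.426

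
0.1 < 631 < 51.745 False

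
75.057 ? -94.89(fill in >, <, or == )>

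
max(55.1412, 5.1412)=55.1412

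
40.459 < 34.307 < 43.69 False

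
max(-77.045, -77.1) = -77.045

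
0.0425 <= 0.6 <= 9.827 True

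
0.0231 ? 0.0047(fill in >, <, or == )>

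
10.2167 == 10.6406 False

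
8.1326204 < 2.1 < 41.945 False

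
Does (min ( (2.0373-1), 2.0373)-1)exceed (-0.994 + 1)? Yes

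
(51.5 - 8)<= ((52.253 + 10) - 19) False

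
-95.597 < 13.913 True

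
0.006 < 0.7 True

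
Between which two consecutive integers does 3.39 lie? 3 and 4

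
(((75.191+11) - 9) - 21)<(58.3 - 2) True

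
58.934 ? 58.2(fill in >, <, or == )>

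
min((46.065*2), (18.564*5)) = 92.13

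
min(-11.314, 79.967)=-11.314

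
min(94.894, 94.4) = 94.4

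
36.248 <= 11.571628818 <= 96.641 False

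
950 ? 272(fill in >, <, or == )>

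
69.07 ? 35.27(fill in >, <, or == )>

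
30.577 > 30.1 True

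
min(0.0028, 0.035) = 0.0028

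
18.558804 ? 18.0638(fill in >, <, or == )>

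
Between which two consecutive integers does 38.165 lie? 38 and 39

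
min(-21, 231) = -21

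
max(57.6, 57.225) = 57.6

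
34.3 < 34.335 True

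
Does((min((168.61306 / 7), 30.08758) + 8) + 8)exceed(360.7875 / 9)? Yes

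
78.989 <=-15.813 False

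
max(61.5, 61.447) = 61.5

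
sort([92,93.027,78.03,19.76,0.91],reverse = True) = [93.027,92,78.03,19.76,0.91]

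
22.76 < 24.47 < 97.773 True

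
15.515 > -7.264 True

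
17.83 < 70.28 True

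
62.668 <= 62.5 False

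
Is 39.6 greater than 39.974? No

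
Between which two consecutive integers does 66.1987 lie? 66 and 67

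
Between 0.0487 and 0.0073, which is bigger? 0.0487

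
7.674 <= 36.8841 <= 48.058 True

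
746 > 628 True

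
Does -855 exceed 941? No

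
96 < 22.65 False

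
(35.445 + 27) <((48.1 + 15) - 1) False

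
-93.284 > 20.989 False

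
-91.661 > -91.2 False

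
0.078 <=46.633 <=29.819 False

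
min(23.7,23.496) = 23.496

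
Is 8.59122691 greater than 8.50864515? Yes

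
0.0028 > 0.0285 False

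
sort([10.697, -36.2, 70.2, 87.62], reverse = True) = [87.62, 70.2, 10.697, -36.2]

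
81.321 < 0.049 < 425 False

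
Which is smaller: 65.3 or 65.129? 65.129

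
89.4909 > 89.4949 False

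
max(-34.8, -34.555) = -34.555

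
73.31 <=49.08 False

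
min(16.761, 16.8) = 16.761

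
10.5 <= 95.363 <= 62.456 False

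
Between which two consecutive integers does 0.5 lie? 0 and 1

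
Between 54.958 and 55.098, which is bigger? 55.098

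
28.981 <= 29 True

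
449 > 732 False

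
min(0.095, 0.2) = 0.095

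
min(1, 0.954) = 0.954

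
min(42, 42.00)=42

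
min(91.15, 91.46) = 91.15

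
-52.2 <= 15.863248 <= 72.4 True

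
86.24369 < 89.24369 True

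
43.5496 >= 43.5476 True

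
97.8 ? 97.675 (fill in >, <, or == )>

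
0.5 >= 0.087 True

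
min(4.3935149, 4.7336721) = 4.3935149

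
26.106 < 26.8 True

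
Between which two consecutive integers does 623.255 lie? 623 and 624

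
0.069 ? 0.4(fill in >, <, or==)<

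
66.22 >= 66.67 False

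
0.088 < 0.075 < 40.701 False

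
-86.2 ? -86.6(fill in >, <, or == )>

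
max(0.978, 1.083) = 1.083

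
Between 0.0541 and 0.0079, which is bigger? 0.0541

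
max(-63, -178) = -63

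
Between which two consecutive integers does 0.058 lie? 0 and 1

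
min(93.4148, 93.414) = 93.414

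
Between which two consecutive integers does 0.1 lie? 0 and 1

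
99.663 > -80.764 True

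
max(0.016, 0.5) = 0.5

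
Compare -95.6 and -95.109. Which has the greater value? -95.109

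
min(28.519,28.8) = 28.519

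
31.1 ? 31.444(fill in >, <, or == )<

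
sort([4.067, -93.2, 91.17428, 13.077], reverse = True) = [91.17428, 13.077, 4.067, -93.2]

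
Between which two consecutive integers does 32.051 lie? 32 and 33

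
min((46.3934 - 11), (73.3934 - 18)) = 35.3934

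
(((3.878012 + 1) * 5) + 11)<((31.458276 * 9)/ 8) True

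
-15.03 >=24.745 False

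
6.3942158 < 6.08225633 False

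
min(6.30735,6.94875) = 6.30735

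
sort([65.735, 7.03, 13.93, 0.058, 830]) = [0.058, 7.03, 13.93, 65.735, 830]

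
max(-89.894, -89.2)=-89.2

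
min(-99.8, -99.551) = -99.8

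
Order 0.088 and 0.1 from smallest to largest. 0.088, 0.1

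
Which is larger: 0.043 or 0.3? 0.3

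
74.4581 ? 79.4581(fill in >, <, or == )<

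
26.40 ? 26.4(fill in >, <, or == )==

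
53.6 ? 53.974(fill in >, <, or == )<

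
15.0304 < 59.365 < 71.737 True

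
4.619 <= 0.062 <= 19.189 False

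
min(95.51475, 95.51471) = 95.51471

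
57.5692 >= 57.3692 True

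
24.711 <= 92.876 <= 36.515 False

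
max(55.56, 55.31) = 55.56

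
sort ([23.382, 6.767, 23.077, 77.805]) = [6.767, 23.077, 23.382, 77.805]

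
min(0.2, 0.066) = 0.066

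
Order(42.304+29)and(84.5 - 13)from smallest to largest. (42.304+29),(84.5 - 13)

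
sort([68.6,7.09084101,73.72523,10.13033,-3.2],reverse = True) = [73.72523,68.6,10.13033,7.09084101,-3.2]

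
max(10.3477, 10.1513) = 10.3477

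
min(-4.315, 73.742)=-4.315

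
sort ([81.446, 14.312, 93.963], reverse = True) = [93.963, 81.446, 14.312]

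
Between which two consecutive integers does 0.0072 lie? 0 and 1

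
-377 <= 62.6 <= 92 True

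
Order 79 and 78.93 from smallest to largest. 78.93, 79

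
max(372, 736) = 736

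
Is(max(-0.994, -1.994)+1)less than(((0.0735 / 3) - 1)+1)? Yes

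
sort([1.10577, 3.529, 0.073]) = [0.073, 1.10577, 3.529]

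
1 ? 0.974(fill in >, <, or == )>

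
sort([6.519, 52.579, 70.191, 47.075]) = [6.519, 47.075, 52.579, 70.191]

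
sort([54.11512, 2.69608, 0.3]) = [0.3, 2.69608, 54.11512]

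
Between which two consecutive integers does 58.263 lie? 58 and 59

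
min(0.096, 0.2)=0.096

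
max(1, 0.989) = 1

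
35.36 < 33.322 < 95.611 False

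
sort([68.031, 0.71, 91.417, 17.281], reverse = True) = [91.417, 68.031, 17.281, 0.71]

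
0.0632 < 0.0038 False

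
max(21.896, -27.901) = 21.896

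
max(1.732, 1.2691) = 1.732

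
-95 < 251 True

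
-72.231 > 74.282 False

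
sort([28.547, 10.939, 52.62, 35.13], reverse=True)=[52.62, 35.13, 28.547, 10.939]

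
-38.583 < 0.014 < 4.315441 True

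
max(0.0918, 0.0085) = 0.0918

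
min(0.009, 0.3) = 0.009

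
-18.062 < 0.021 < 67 True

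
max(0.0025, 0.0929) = 0.0929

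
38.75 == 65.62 False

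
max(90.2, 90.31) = 90.31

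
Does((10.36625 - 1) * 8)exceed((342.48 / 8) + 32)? Yes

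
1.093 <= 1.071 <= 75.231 False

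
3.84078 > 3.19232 True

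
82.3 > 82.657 False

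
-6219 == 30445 False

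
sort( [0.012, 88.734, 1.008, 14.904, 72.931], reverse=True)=[88.734, 72.931, 14.904, 1.008, 0.012]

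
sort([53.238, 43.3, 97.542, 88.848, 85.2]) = [43.3, 53.238, 85.2, 88.848, 97.542]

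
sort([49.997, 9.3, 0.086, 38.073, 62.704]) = [0.086, 9.3, 38.073, 49.997, 62.704]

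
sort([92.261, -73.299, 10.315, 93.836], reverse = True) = [93.836, 92.261, 10.315, -73.299]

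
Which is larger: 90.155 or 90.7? 90.7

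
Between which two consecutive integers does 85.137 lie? 85 and 86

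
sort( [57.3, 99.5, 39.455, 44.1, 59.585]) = [39.455, 44.1, 57.3, 59.585, 99.5]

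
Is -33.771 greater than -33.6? No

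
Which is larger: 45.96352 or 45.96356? 45.96356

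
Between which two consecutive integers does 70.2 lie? 70 and 71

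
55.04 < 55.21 True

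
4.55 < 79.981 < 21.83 False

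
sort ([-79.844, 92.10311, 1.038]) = [-79.844, 1.038, 92.10311]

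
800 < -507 False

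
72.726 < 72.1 False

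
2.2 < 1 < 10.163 False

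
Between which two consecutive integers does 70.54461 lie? 70 and 71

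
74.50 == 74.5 True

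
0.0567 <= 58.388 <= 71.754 True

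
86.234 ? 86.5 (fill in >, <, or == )<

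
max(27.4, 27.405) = 27.405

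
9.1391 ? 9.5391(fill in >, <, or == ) <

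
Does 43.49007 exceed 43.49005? Yes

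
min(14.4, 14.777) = 14.4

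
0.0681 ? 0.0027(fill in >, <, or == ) >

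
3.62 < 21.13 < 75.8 True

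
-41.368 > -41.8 True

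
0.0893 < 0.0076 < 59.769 False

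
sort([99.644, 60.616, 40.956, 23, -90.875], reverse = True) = [99.644, 60.616, 40.956, 23, -90.875]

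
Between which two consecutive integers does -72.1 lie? -73 and -72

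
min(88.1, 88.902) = 88.1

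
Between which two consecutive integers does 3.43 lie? 3 and 4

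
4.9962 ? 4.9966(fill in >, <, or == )<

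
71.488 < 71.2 False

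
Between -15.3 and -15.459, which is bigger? -15.3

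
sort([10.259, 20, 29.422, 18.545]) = [10.259, 18.545, 20, 29.422]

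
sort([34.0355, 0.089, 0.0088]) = [0.0088, 0.089, 34.0355]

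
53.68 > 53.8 False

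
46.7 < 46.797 True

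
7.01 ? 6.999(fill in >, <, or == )>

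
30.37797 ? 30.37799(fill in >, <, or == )<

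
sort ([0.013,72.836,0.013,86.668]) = [0.013,0.013,72.836,86.668]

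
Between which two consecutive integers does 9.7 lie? 9 and 10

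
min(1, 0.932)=0.932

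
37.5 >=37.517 False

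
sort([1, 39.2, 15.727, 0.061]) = [0.061, 1, 15.727, 39.2]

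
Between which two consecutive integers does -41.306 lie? -42 and -41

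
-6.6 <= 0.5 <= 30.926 True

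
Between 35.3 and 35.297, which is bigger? 35.3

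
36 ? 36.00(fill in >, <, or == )==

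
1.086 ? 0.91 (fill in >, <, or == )>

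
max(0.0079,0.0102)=0.0102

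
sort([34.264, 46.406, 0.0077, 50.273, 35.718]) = [0.0077, 34.264, 35.718, 46.406, 50.273]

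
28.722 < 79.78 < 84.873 True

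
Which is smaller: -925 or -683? -925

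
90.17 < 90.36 True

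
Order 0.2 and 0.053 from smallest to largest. 0.053, 0.2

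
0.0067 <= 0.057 True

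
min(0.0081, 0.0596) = 0.0081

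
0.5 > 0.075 True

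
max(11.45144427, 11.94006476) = 11.94006476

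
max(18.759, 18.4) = 18.759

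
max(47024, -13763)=47024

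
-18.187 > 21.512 False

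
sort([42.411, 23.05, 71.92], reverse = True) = [71.92, 42.411, 23.05]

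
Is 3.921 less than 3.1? No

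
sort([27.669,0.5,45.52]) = [0.5,27.669,45.52]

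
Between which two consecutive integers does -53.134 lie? -54 and -53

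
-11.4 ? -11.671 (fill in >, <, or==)>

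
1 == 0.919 False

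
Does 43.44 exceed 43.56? No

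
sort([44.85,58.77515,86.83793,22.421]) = [22.421,44.85,58.77515,86.83793]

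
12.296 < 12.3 True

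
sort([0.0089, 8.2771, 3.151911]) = [0.0089, 3.151911, 8.2771]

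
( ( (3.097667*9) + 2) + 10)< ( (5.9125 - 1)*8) False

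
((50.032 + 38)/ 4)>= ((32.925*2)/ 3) True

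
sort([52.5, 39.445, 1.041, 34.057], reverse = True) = [52.5, 39.445, 34.057, 1.041]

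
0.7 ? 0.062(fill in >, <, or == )>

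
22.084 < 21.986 False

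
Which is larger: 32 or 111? 111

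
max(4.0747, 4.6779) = 4.6779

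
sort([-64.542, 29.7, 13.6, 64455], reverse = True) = [64455, 29.7, 13.6, -64.542]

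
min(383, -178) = -178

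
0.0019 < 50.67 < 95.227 True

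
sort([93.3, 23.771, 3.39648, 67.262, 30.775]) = [3.39648, 23.771, 30.775, 67.262, 93.3]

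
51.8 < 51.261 False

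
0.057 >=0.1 False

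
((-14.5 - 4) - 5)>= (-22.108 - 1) False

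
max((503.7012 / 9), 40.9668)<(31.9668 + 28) True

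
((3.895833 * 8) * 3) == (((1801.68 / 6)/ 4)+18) False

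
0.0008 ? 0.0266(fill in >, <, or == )<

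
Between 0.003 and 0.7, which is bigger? 0.7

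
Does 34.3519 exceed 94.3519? No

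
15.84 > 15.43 True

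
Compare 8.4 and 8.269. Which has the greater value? 8.4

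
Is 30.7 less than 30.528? No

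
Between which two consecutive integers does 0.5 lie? 0 and 1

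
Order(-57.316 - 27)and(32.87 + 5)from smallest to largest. (-57.316 - 27), (32.87 + 5)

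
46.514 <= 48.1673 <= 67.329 True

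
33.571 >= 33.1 True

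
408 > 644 False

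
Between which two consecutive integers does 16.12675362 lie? 16 and 17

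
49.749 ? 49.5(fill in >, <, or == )>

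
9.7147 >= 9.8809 False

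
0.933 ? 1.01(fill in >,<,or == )<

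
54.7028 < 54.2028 False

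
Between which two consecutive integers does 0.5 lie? 0 and 1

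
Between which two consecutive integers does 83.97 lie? 83 and 84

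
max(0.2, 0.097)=0.2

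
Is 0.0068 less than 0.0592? Yes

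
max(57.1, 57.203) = 57.203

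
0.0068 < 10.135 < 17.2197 True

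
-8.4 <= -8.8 False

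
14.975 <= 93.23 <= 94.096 True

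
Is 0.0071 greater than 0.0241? No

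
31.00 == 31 True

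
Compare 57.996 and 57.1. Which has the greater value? 57.996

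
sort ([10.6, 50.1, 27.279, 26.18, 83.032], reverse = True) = [83.032, 50.1, 27.279, 26.18, 10.6]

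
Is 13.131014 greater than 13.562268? No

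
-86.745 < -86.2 True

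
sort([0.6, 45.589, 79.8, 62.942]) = [0.6, 45.589, 62.942, 79.8]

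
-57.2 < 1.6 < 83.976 True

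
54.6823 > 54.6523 True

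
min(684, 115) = 115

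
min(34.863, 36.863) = 34.863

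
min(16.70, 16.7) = 16.70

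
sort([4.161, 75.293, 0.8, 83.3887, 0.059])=[0.059, 0.8, 4.161, 75.293, 83.3887]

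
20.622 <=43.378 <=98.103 True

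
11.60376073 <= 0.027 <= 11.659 False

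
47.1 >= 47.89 False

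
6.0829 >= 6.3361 False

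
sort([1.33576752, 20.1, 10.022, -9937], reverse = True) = [20.1, 10.022, 1.33576752, -9937]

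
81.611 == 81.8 False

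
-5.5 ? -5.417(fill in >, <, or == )<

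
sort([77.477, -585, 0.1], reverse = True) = [77.477, 0.1, -585]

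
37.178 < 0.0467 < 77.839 False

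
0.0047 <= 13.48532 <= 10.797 False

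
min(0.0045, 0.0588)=0.0045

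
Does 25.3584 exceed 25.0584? Yes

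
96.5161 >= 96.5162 False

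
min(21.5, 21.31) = 21.31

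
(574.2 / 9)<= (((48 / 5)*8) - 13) True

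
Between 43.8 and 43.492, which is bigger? 43.8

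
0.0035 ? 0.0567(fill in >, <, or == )<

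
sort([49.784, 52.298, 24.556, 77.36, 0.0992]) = [0.0992, 24.556, 49.784, 52.298, 77.36]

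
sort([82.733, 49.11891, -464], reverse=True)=[82.733, 49.11891, -464]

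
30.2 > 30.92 False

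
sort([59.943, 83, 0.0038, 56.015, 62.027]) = [0.0038, 56.015, 59.943, 62.027, 83]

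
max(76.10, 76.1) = 76.1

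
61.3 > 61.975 False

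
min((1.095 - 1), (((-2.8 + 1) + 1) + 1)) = 0.095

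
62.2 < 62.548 True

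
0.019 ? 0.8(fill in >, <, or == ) <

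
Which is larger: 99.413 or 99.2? 99.413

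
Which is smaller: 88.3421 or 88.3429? 88.3421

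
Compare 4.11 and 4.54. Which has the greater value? 4.54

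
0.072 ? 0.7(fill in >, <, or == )<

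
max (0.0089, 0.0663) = 0.0663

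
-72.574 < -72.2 True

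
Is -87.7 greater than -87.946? Yes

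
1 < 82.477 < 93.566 True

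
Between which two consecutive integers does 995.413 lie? 995 and 996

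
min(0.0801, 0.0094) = 0.0094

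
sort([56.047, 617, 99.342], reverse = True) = [617, 99.342, 56.047]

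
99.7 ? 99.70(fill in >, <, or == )==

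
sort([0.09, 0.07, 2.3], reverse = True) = [2.3, 0.09, 0.07]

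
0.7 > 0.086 True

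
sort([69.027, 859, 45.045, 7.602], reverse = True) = [859, 69.027, 45.045, 7.602]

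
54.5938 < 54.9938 True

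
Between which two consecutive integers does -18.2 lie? -19 and -18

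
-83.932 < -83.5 True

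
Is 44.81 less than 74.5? Yes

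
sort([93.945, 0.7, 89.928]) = [0.7, 89.928, 93.945]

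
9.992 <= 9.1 False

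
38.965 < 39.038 True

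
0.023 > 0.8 False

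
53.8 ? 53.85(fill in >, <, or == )<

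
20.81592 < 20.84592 True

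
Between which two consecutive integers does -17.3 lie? -18 and -17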